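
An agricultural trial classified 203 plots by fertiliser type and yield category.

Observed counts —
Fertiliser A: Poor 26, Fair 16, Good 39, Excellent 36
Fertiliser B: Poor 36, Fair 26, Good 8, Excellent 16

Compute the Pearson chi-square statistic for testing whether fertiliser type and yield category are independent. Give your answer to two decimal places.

Row totals: 117, 86. Column totals: 62, 42, 47, 52. Grand total N = 203.
Expected counts (row total × column total / N):
  Fertiliser A, Poor: 117×62/203 = 35.734
  Fertiliser A, Fair: 117×42/203 = 24.207
  Fertiliser A, Good: 117×47/203 = 27.089
  Fertiliser A, Excellent: 117×52/203 = 29.970
  Fertiliser B, Poor: 86×62/203 = 26.266
  Fertiliser B, Fair: 86×42/203 = 17.793
  Fertiliser B, Good: 86×47/203 = 19.911
  Fertiliser B, Excellent: 86×52/203 = 22.030
Contributions (O − E)²/E:
  (26 − 35.734)²/35.734 = 2.6516
  (16 − 24.207)²/24.207 = 2.7825
  (39 − 27.089)²/27.089 = 5.2373
  (36 − 29.970)²/29.970 = 1.2132
  (36 − 26.266)²/26.266 = 3.6074
  (26 − 17.793)²/17.793 = 3.7855
  (8 − 19.911)²/19.911 = 7.1253
  (16 − 22.030)²/22.030 = 1.6505
χ² = 2.6516 + 2.7825 + 5.2373 + 1.2132 + 3.6074 + 3.7855 + 7.1253 + 1.6505 = 28.05

28.05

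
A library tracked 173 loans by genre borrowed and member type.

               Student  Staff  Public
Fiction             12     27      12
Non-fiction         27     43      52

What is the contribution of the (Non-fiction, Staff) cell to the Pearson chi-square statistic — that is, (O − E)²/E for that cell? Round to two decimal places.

0.82

Row total (Non-fiction) = 122; column total (Staff) = 70; N = 173.
Expected count E = 122 × 70 / 173 = 49.364.
Contribution = (O − E)²/E = (43 − 49.364)² / 49.364 = 0.82.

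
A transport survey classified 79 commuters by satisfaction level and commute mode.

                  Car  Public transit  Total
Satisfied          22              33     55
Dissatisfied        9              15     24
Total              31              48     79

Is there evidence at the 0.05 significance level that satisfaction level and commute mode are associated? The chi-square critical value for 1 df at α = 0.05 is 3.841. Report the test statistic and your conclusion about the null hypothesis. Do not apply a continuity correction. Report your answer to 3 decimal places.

Grand total N = 79.
Expected counts (row total × column total / N):
  Satisfied, Car: 55×31/79 = 21.5823
  Satisfied, Public transit: 55×48/79 = 33.4177
  Dissatisfied, Car: 24×31/79 = 9.4177
  Dissatisfied, Public transit: 24×48/79 = 14.5823
Contributions (O − E)²/E:
  (22 − 21.5823)²/21.5823 = 0.0081
  (33 − 33.4177)²/33.4177 = 0.0052
  (9 − 9.4177)²/9.4177 = 0.0185
  (15 − 14.5823)²/14.5823 = 0.0120
χ² = 0.0081 + 0.0052 + 0.0185 + 0.0120 = 0.044
df = (2−1)(2−1) = 1. Since 0.044 < 3.841, fail to reject the null hypothesis of independence at α = 0.05.

0.044; fail to reject H₀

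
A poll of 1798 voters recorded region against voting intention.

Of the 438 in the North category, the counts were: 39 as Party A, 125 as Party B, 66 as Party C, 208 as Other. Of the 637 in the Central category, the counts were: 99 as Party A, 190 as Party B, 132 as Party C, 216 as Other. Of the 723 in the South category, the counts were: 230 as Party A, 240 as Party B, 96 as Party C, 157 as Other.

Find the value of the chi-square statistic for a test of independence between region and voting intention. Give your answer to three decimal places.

Row totals: 438, 637, 723. Column totals: 368, 555, 294, 581. Grand total N = 1798.
Expected counts (row total × column total / N):
  North, Party A: 438×368/1798 = 89.6463
  North, Party B: 438×555/1798 = 135.2002
  North, Party C: 438×294/1798 = 71.6196
  North, Other: 438×581/1798 = 141.5339
  Central, Party A: 637×368/1798 = 130.3760
  Central, Party B: 637×555/1798 = 196.6268
  Central, Party C: 637×294/1798 = 104.1591
  Central, Other: 637×581/1798 = 205.8382
  South, Party A: 723×368/1798 = 147.9778
  South, Party B: 723×555/1798 = 223.1730
  South, Party C: 723×294/1798 = 118.2214
  South, Other: 723×581/1798 = 233.6279
Contributions (O − E)²/E:
  (39 − 89.6463)²/89.6463 = 28.6130
  (125 − 135.2002)²/135.2002 = 0.7696
  (66 − 71.6196)²/71.6196 = 0.4409
  (208 − 141.5339)²/141.5339 = 31.2133
  (99 − 130.3760)²/130.3760 = 7.5509
  (190 − 196.6268)²/196.6268 = 0.2233
  (132 − 104.1591)²/104.1591 = 7.4417
  (216 − 205.8382)²/205.8382 = 0.5017
  (230 − 147.9778)²/147.9778 = 45.4639
  (240 − 223.1730)²/223.1730 = 1.2687
  (96 − 118.2214)²/118.2214 = 4.1768
  (157 − 233.6279)²/233.6279 = 25.1333
χ² = 28.6130 + 0.7696 + 0.4409 + 31.2133 + 7.5509 + 0.2233 + 7.4417 + 0.5017 + 45.4639 + 1.2687 + 4.1768 + 25.1333 = 152.797

152.797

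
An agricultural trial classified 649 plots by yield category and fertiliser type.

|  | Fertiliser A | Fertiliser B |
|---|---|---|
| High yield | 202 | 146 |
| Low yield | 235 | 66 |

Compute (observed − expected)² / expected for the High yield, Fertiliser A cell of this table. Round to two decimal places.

Row total (High yield) = 348; column total (Fertiliser A) = 437; N = 649.
Expected count E = 348 × 437 / 649 = 234.324.
Contribution = (O − E)²/E = (202 − 234.324)² / 234.324 = 4.46.

4.46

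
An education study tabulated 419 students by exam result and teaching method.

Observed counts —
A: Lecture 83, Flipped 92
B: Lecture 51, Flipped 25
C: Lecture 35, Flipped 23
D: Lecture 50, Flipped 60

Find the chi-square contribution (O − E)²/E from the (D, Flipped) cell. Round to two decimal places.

1.07

Row total (D) = 110; column total (Flipped) = 200; N = 419.
Expected count E = 110 × 200 / 419 = 52.506.
Contribution = (O − E)²/E = (60 − 52.506)² / 52.506 = 1.07.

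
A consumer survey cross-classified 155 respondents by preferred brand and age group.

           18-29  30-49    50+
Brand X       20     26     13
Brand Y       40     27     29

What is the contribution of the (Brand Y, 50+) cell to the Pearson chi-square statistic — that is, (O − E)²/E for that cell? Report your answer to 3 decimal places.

Row total (Brand Y) = 96; column total (50+) = 42; N = 155.
Expected count E = 96 × 42 / 155 = 26.0129.
Contribution = (O − E)²/E = (29 − 26.0129)² / 26.0129 = 0.343.

0.343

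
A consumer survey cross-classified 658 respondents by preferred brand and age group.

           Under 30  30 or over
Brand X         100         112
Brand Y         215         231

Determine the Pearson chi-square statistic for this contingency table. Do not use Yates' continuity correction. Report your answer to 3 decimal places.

Row totals: 212, 446. Column totals: 315, 343. Grand total N = 658.
Expected counts (row total × column total / N):
  Brand X, Under 30: 212×315/658 = 101.4894
  Brand X, 30 or over: 212×343/658 = 110.5106
  Brand Y, Under 30: 446×315/658 = 213.5106
  Brand Y, 30 or over: 446×343/658 = 232.4894
Contributions (O − E)²/E:
  (100 − 101.4894)²/101.4894 = 0.0219
  (112 − 110.5106)²/110.5106 = 0.0201
  (215 − 213.5106)²/213.5106 = 0.0104
  (231 − 232.4894)²/232.4894 = 0.0095
χ² = 0.0219 + 0.0201 + 0.0104 + 0.0095 = 0.062

0.062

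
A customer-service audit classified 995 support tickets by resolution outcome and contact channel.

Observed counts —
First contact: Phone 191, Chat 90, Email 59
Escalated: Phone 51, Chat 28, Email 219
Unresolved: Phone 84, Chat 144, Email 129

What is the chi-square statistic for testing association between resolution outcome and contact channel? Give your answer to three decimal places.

Row totals: 340, 298, 357. Column totals: 326, 262, 407. Grand total N = 995.
Expected counts (row total × column total / N):
  First contact, Phone: 340×326/995 = 111.39698
  First contact, Chat: 340×262/995 = 89.52764
  First contact, Email: 340×407/995 = 139.07538
  Escalated, Phone: 298×326/995 = 97.63618
  Escalated, Chat: 298×262/995 = 78.46834
  Escalated, Email: 298×407/995 = 121.89548
  Unresolved, Phone: 357×326/995 = 116.96683
  Unresolved, Chat: 357×262/995 = 94.00402
  Unresolved, Email: 357×407/995 = 146.02915
Contributions (O − E)²/E:
  (191 − 111.39698)²/111.39698 = 56.8834
  (90 − 89.52764)²/89.52764 = 0.0025
  (59 − 139.07538)²/139.07538 = 46.1050
  (51 − 97.63618)²/97.63618 = 22.2759
  (28 − 78.46834)²/78.46834 = 32.4596
  (219 − 121.89548)²/121.89548 = 77.3555
  (84 − 116.96683)²/116.96683 = 9.2916
  (144 − 94.00402)²/94.00402 = 26.5903
  (129 − 146.02915)²/146.02915 = 1.9858
χ² = 56.8834 + 0.0025 + 46.1050 + 22.2759 + 32.4596 + 77.3555 + 9.2916 + 26.5903 + 1.9858 = 272.950

272.950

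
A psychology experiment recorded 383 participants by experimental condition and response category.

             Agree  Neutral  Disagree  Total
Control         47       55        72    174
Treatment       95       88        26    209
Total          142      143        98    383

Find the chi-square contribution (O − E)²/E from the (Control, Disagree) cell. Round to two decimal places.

16.96

Row total (Control) = 174; column total (Disagree) = 98; N = 383.
Expected count E = 174 × 98 / 383 = 44.522.
Contribution = (O − E)²/E = (72 − 44.522)² / 44.522 = 16.96.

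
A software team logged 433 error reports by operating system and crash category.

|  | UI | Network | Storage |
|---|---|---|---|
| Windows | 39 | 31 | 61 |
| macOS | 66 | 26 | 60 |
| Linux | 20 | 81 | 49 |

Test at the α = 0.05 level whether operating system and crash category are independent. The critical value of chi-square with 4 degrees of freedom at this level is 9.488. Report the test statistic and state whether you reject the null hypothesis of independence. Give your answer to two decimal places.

Row totals: 131, 152, 150. Column totals: 125, 138, 170. Grand total N = 433.
Expected counts (row total × column total / N):
  Windows, UI: 131×125/433 = 37.8176
  Windows, Network: 131×138/433 = 41.7506
  Windows, Storage: 131×170/433 = 51.4319
  macOS, UI: 152×125/433 = 43.8799
  macOS, Network: 152×138/433 = 48.4434
  macOS, Storage: 152×170/433 = 59.6767
  Linux, UI: 150×125/433 = 43.3025
  Linux, Network: 150×138/433 = 47.8060
  Linux, Storage: 150×170/433 = 58.8915
Contributions (O − E)²/E:
  (39 − 37.8176)²/37.8176 = 0.0370
  (31 − 41.7506)²/41.7506 = 2.7682
  (61 − 51.4319)²/51.4319 = 1.7800
  (66 − 43.8799)²/43.8799 = 11.1509
  (26 − 48.4434)²/48.4434 = 10.3978
  (60 − 59.6767)²/59.6767 = 0.0018
  (20 − 43.3025)²/43.3025 = 12.5398
  (81 − 47.8060)²/47.8060 = 23.0482
  (49 − 58.8915)²/58.8915 = 1.6614
χ² = 0.0370 + 2.7682 + 1.7800 + 11.1509 + 10.3978 + 0.0018 + 12.5398 + 23.0482 + 1.6614 = 63.39
df = (3−1)(3−1) = 4. Since 63.39 > 9.488, reject the null hypothesis of independence at α = 0.05.

63.39; reject H₀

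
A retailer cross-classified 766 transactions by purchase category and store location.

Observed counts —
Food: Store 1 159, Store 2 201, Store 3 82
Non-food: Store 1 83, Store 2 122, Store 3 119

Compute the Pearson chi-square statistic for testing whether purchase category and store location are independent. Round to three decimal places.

32.597

Row totals: 442, 324. Column totals: 242, 323, 201. Grand total N = 766.
Expected counts (row total × column total / N):
  Food, Store 1: 442×242/766 = 139.6397
  Food, Store 2: 442×323/766 = 186.3786
  Food, Store 3: 442×201/766 = 115.9817
  Non-food, Store 1: 324×242/766 = 102.3603
  Non-food, Store 2: 324×323/766 = 136.6214
  Non-food, Store 3: 324×201/766 = 85.0183
Contributions (O − E)²/E:
  (159 − 139.6397)²/139.6397 = 2.6842
  (201 − 186.3786)²/186.3786 = 1.1470
  (82 − 115.9817)²/115.9817 = 9.9564
  (83 − 102.3603)²/102.3603 = 3.6618
  (122 − 136.6214)²/136.6214 = 1.5648
  (119 − 85.0183)²/85.0183 = 13.5824
χ² = 2.6842 + 1.1470 + 9.9564 + 3.6618 + 1.5648 + 13.5824 = 32.597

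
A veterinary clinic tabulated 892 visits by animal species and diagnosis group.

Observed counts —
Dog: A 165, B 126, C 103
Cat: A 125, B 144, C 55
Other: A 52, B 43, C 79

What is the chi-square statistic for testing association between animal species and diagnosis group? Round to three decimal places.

Row totals: 394, 324, 174. Column totals: 342, 313, 237. Grand total N = 892.
Expected counts (row total × column total / N):
  Dog, A: 394×342/892 = 151.0628
  Dog, B: 394×313/892 = 138.2534
  Dog, C: 394×237/892 = 104.6839
  Cat, A: 324×342/892 = 124.2242
  Cat, B: 324×313/892 = 113.6906
  Cat, C: 324×237/892 = 86.0852
  Other, A: 174×342/892 = 66.7130
  Other, B: 174×313/892 = 61.0561
  Other, C: 174×237/892 = 46.2309
Contributions (O − E)²/E:
  (165 − 151.0628)²/151.0628 = 1.2859
  (126 − 138.2534)²/138.2534 = 1.0860
  (103 − 104.6839)²/104.6839 = 0.0271
  (125 − 124.2242)²/124.2242 = 0.0048
  (144 − 113.6906)²/113.6906 = 8.0803
  (55 − 86.0852)²/86.0852 = 11.2248
  (52 − 66.7130)²/66.7130 = 3.2448
  (43 − 61.0561)²/61.0561 = 5.3397
  (79 − 46.2309)²/46.2309 = 23.2272
χ² = 1.2859 + 1.0860 + 0.0271 + 0.0048 + 8.0803 + 11.2248 + 3.2448 + 5.3397 + 23.2272 = 53.521

53.521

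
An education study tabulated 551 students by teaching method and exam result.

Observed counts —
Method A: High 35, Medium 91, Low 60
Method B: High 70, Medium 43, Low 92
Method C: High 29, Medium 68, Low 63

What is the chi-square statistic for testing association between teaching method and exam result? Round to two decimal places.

Row totals: 186, 205, 160. Column totals: 134, 202, 215. Grand total N = 551.
Expected counts (row total × column total / N):
  Method A, High: 186×134/551 = 45.234
  Method A, Medium: 186×202/551 = 68.189
  Method A, Low: 186×215/551 = 72.577
  Method B, High: 205×134/551 = 49.855
  Method B, Medium: 205×202/551 = 75.154
  Method B, Low: 205×215/551 = 79.991
  Method C, High: 160×134/551 = 38.911
  Method C, Medium: 160×202/551 = 58.657
  Method C, Low: 160×215/551 = 62.432
Contributions (O − E)²/E:
  (35 − 45.234)²/45.234 = 2.3154
  (91 − 68.189)²/68.189 = 7.6309
  (60 − 72.577)²/72.577 = 2.1795
  (70 − 49.855)²/49.855 = 8.1400
  (43 − 75.154)²/75.154 = 13.7568
  (92 − 79.991)²/79.991 = 1.8029
  (29 − 38.911)²/38.911 = 2.5244
  (68 − 58.657)²/58.657 = 1.4882
  (63 − 62.432)²/62.432 = 0.0052
χ² = 2.3154 + 7.6309 + 2.1795 + 8.1400 + 13.7568 + 1.8029 + 2.5244 + 1.4882 + 0.0052 = 39.84

39.84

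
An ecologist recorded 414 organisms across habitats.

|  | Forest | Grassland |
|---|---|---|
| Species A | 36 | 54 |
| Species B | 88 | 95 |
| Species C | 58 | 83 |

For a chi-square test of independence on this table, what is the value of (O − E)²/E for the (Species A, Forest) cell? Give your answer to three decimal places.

Row total (Species A) = 90; column total (Forest) = 182; N = 414.
Expected count E = 90 × 182 / 414 = 39.5652.
Contribution = (O − E)²/E = (36 − 39.5652)² / 39.5652 = 0.321.

0.321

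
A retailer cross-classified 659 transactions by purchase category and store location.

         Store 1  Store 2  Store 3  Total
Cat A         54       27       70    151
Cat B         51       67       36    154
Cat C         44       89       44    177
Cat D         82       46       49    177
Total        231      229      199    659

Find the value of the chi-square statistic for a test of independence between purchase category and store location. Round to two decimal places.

61.29

Grand total N = 659.
Expected counts (row total × column total / N):
  Cat A, Store 1: 151×231/659 = 52.930
  Cat A, Store 2: 151×229/659 = 52.472
  Cat A, Store 3: 151×199/659 = 45.598
  Cat B, Store 1: 154×231/659 = 53.982
  Cat B, Store 2: 154×229/659 = 53.514
  Cat B, Store 3: 154×199/659 = 46.504
  Cat C, Store 1: 177×231/659 = 62.044
  Cat C, Store 2: 177×229/659 = 61.507
  Cat C, Store 3: 177×199/659 = 53.449
  Cat D, Store 1: 177×231/659 = 62.044
  Cat D, Store 2: 177×229/659 = 61.507
  Cat D, Store 3: 177×199/659 = 53.449
Contributions (O − E)²/E:
  (54 − 52.930)²/52.930 = 0.0216
  (27 − 52.472)²/52.472 = 12.3651
  (70 − 45.598)²/45.598 = 13.0589
  (51 − 53.982)²/53.982 = 0.1647
  (67 − 53.514)²/53.514 = 3.3986
  (36 − 46.504)²/46.504 = 2.3726
  (44 − 62.044)²/62.044 = 5.2477
  (89 − 61.507)²/61.507 = 12.2891
  (44 − 53.449)²/53.449 = 1.6704
  (82 − 62.044)²/62.044 = 6.4187
  (46 − 61.507)²/61.507 = 3.9096
  (49 − 53.449)²/53.449 = 0.3703
χ² = 0.0216 + 12.3651 + 13.0589 + 0.1647 + 3.3986 + 2.3726 + 5.2477 + 12.2891 + 1.6704 + 6.4187 + 3.9096 + 0.3703 = 61.29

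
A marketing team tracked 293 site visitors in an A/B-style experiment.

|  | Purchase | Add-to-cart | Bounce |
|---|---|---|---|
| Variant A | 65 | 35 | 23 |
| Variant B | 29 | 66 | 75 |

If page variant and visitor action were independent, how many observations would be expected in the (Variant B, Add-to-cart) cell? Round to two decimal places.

Row total (Variant B) = 170; column total (Add-to-cart) = 101; grand total N = 293.
Expected count = (row total × column total) / N = 170 × 101 / 293 = 58.60.

58.60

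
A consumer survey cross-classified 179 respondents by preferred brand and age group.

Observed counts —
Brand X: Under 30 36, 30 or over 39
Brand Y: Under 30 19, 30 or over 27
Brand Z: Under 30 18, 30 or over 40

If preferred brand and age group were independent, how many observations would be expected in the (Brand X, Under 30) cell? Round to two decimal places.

30.59

Row total (Brand X) = 75; column total (Under 30) = 73; grand total N = 179.
Expected count = (row total × column total) / N = 75 × 73 / 179 = 30.59.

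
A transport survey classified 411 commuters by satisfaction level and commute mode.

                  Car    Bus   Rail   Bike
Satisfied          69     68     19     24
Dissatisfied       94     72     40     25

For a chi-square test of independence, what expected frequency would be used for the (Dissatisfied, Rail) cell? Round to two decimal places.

33.16

Row total (Dissatisfied) = 231; column total (Rail) = 59; grand total N = 411.
Expected count = (row total × column total) / N = 231 × 59 / 411 = 33.16.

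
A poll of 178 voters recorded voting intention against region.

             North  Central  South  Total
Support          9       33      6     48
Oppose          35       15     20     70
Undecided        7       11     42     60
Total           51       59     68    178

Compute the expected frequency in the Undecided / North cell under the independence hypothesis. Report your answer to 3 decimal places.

Row total (Undecided) = 60; column total (North) = 51; grand total N = 178.
Expected count = (row total × column total) / N = 60 × 51 / 178 = 17.191.

17.191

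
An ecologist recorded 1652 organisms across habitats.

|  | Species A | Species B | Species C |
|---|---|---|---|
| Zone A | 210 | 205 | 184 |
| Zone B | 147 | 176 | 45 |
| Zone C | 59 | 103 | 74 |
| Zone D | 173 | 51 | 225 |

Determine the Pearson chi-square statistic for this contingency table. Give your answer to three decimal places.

200.198

Row totals: 599, 368, 236, 449. Column totals: 589, 535, 528. Grand total N = 1652.
Expected counts (row total × column total / N):
  Zone A, Species A: 599×589/1652 = 213.5660
  Zone A, Species B: 599×535/1652 = 193.9861
  Zone A, Species C: 599×528/1652 = 191.4479
  Zone B, Species A: 368×589/1652 = 131.2058
  Zone B, Species B: 368×535/1652 = 119.1768
  Zone B, Species C: 368×528/1652 = 117.6174
  Zone C, Species A: 236×589/1652 = 84.1429
  Zone C, Species B: 236×535/1652 = 76.4286
  Zone C, Species C: 236×528/1652 = 75.4286
  Zone D, Species A: 449×589/1652 = 160.0854
  Zone D, Species B: 449×535/1652 = 145.4086
  Zone D, Species C: 449×528/1652 = 143.5061
Contributions (O − E)²/E:
  (210 − 213.5660)²/213.5660 = 0.0595
  (205 − 193.9861)²/193.9861 = 0.6253
  (184 − 191.4479)²/191.4479 = 0.2897
  (147 − 131.2058)²/131.2058 = 1.9013
  (176 − 119.1768)²/119.1768 = 27.0932
  (45 − 117.6174)²/117.6174 = 44.8342
  (59 − 84.1429)²/84.1429 = 7.5130
  (103 − 76.4286)²/76.4286 = 9.2379
  (74 − 75.4286)²/75.4286 = 0.0271
  (173 − 160.0854)²/160.0854 = 1.0419
  (51 − 145.4086)²/145.4086 = 61.2961
  (225 − 143.5061)²/143.5061 = 46.2786
χ² = 0.0595 + 0.6253 + 0.2897 + 1.9013 + 27.0932 + 44.8342 + 7.5130 + 9.2379 + 0.0271 + 1.0419 + 61.2961 + 46.2786 = 200.198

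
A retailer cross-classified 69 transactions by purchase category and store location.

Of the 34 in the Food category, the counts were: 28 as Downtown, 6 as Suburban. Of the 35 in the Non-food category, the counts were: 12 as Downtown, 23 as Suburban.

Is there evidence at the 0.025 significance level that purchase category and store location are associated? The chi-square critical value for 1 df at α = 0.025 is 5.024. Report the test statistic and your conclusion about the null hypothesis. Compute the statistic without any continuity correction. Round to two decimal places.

Row totals: 34, 35. Column totals: 40, 29. Grand total N = 69.
Expected counts (row total × column total / N):
  Food, Downtown: 34×40/69 = 19.7101
  Food, Suburban: 34×29/69 = 14.2899
  Non-food, Downtown: 35×40/69 = 20.2899
  Non-food, Suburban: 35×29/69 = 14.7101
Contributions (O − E)²/E:
  (28 − 19.7101)²/19.7101 = 3.4867
  (6 − 14.2899)²/14.2899 = 4.8092
  (12 − 20.2899)²/20.2899 = 3.3870
  (23 − 14.7101)²/14.7101 = 4.6718
χ² = 3.4867 + 4.8092 + 3.3870 + 4.6718 = 16.35
df = (2−1)(2−1) = 1. Since 16.35 > 5.024, reject the null hypothesis of independence at α = 0.025.

16.35; reject H₀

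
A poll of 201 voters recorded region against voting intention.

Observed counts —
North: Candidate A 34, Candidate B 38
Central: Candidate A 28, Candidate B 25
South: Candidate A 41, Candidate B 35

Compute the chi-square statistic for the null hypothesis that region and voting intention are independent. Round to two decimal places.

0.74

Row totals: 72, 53, 76. Column totals: 103, 98. Grand total N = 201.
Expected counts (row total × column total / N):
  North, Candidate A: 72×103/201 = 36.896
  North, Candidate B: 72×98/201 = 35.104
  Central, Candidate A: 53×103/201 = 27.159
  Central, Candidate B: 53×98/201 = 25.841
  South, Candidate A: 76×103/201 = 38.945
  South, Candidate B: 76×98/201 = 37.055
Contributions (O − E)²/E:
  (34 − 36.896)²/36.896 = 0.2273
  (38 − 35.104)²/35.104 = 0.2389
  (28 − 27.159)²/27.159 = 0.0260
  (25 − 25.841)²/25.841 = 0.0274
  (41 − 38.945)²/38.945 = 0.1084
  (35 − 37.055)²/37.055 = 0.1140
χ² = 0.2273 + 0.2389 + 0.0260 + 0.0274 + 0.1084 + 0.1140 = 0.74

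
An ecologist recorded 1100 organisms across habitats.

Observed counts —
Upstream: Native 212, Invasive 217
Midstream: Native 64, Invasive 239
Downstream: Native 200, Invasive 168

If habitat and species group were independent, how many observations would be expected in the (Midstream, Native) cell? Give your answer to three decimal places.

Row total (Midstream) = 303; column total (Native) = 476; grand total N = 1100.
Expected count = (row total × column total) / N = 303 × 476 / 1100 = 131.116.

131.116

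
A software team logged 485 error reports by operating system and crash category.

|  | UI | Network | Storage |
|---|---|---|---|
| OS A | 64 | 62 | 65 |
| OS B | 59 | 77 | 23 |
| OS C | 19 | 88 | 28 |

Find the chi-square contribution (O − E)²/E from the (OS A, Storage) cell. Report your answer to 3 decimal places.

8.169

Row total (OS A) = 191; column total (Storage) = 116; N = 485.
Expected count E = 191 × 116 / 485 = 45.6825.
Contribution = (O − E)²/E = (65 − 45.6825)² / 45.6825 = 8.169.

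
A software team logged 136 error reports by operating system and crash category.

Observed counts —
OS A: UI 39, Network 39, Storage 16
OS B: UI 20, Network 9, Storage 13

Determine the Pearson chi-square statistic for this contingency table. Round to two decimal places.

6.20

Row totals: 94, 42. Column totals: 59, 48, 29. Grand total N = 136.
Expected counts (row total × column total / N):
  OS A, UI: 94×59/136 = 40.779
  OS A, Network: 94×48/136 = 33.176
  OS A, Storage: 94×29/136 = 20.044
  OS B, UI: 42×59/136 = 18.221
  OS B, Network: 42×48/136 = 14.824
  OS B, Storage: 42×29/136 = 8.956
Contributions (O − E)²/E:
  (39 − 40.779)²/40.779 = 0.0776
  (39 − 33.176)²/33.176 = 1.0224
  (16 − 20.044)²/20.044 = 0.8159
  (20 − 18.221)²/18.221 = 0.1737
  (9 − 14.824)²/14.824 = 2.2881
  (13 − 8.956)²/8.956 = 1.8260
χ² = 0.0776 + 1.0224 + 0.8159 + 0.1737 + 2.2881 + 1.8260 = 6.20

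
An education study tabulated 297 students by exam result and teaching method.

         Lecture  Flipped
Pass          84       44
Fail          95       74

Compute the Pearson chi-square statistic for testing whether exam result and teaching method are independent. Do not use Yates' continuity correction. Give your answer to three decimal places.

2.695

Row totals: 128, 169. Column totals: 179, 118. Grand total N = 297.
Expected counts (row total × column total / N):
  Pass, Lecture: 128×179/297 = 77.1448
  Pass, Flipped: 128×118/297 = 50.8552
  Fail, Lecture: 169×179/297 = 101.8552
  Fail, Flipped: 169×118/297 = 67.1448
Contributions (O − E)²/E:
  (84 − 77.1448)²/77.1448 = 0.6092
  (44 − 50.8552)²/50.8552 = 0.9241
  (95 − 101.8552)²/101.8552 = 0.4614
  (74 − 67.1448)²/67.1448 = 0.6999
χ² = 0.6092 + 0.9241 + 0.4614 + 0.6999 = 2.695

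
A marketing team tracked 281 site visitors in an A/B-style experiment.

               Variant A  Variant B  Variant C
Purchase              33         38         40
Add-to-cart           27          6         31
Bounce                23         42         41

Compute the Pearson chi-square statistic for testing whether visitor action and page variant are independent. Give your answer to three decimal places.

20.019

Row totals: 111, 64, 106. Column totals: 83, 86, 112. Grand total N = 281.
Expected counts (row total × column total / N):
  Purchase, Variant A: 111×83/281 = 32.7865
  Purchase, Variant B: 111×86/281 = 33.9715
  Purchase, Variant C: 111×112/281 = 44.2420
  Add-to-cart, Variant A: 64×83/281 = 18.9039
  Add-to-cart, Variant B: 64×86/281 = 19.5872
  Add-to-cart, Variant C: 64×112/281 = 25.5089
  Bounce, Variant A: 106×83/281 = 31.3096
  Bounce, Variant B: 106×86/281 = 32.4413
  Bounce, Variant C: 106×112/281 = 42.2491
Contributions (O − E)²/E:
  (33 − 32.7865)²/32.7865 = 0.0014
  (38 − 33.9715)²/33.9715 = 0.4777
  (40 − 44.2420)²/44.2420 = 0.4067
  (27 − 18.9039)²/18.9039 = 3.4674
  (6 − 19.5872)²/19.5872 = 9.4251
  (31 − 25.5089)²/25.5089 = 1.1820
  (23 − 31.3096)²/31.3096 = 2.2054
  (42 − 32.4413)²/32.4413 = 2.8164
  (41 − 42.2491)²/42.2491 = 0.0369
χ² = 0.0014 + 0.4777 + 0.4067 + 3.4674 + 9.4251 + 1.1820 + 2.2054 + 2.8164 + 0.0369 = 20.019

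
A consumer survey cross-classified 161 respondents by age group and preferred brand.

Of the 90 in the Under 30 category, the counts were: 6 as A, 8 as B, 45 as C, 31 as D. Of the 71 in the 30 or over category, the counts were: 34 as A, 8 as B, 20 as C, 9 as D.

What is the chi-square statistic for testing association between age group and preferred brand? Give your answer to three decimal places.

Row totals: 90, 71. Column totals: 40, 16, 65, 40. Grand total N = 161.
Expected counts (row total × column total / N):
  Under 30, A: 90×40/161 = 22.36025
  Under 30, B: 90×16/161 = 8.94410
  Under 30, C: 90×65/161 = 36.33540
  Under 30, D: 90×40/161 = 22.36025
  30 or over, A: 71×40/161 = 17.63975
  30 or over, B: 71×16/161 = 7.05590
  30 or over, C: 71×65/161 = 28.66460
  30 or over, D: 71×40/161 = 17.63975
Contributions (O − E)²/E:
  (6 − 22.36025)²/22.36025 = 11.9702
  (8 − 8.94410)²/8.94410 = 0.0997
  (45 − 36.33540)²/36.33540 = 2.0662
  (31 − 22.36025)²/22.36025 = 3.3383
  (34 − 17.63975)²/17.63975 = 15.1736
  (8 − 7.05590)²/7.05590 = 0.1263
  (20 − 28.66460)²/28.66460 = 2.6191
  (9 − 17.63975)²/17.63975 = 4.2317
χ² = 11.9702 + 0.0997 + 2.0662 + 3.3383 + 15.1736 + 0.1263 + 2.6191 + 4.2317 = 39.625

39.625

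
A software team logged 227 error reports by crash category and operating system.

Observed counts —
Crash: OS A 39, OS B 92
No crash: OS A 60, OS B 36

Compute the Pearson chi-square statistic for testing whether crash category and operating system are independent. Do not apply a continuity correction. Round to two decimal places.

24.13

Row totals: 131, 96. Column totals: 99, 128. Grand total N = 227.
Expected counts (row total × column total / N):
  Crash, OS A: 131×99/227 = 57.132
  Crash, OS B: 131×128/227 = 73.868
  No crash, OS A: 96×99/227 = 41.868
  No crash, OS B: 96×128/227 = 54.132
Contributions (O − E)²/E:
  (39 − 57.132)²/57.132 = 5.7546
  (92 − 73.868)²/73.868 = 4.4508
  (60 − 41.868)²/41.868 = 7.8525
  (36 − 54.132)²/54.132 = 6.0735
χ² = 5.7546 + 4.4508 + 7.8525 + 6.0735 = 24.13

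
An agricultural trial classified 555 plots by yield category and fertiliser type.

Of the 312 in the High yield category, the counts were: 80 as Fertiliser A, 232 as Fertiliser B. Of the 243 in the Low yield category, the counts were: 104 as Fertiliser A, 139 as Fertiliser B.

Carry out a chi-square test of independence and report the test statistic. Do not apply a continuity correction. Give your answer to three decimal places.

Row totals: 312, 243. Column totals: 184, 371. Grand total N = 555.
Expected counts (row total × column total / N):
  High yield, Fertiliser A: 312×184/555 = 103.4378
  High yield, Fertiliser B: 312×371/555 = 208.5622
  Low yield, Fertiliser A: 243×184/555 = 80.5622
  Low yield, Fertiliser B: 243×371/555 = 162.4378
Contributions (O − E)²/E:
  (80 − 103.4378)²/103.4378 = 5.3107
  (232 − 208.5622)²/208.5622 = 2.6339
  (104 − 80.5622)²/80.5622 = 6.8187
  (139 − 162.4378)²/162.4378 = 3.3818
χ² = 5.3107 + 2.6339 + 6.8187 + 3.3818 = 18.145

18.145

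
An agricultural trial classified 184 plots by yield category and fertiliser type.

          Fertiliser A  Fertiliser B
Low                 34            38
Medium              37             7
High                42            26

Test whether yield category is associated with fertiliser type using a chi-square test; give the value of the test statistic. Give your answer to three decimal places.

Row totals: 72, 44, 68. Column totals: 113, 71. Grand total N = 184.
Expected counts (row total × column total / N):
  Low, Fertiliser A: 72×113/184 = 44.2174
  Low, Fertiliser B: 72×71/184 = 27.7826
  Medium, Fertiliser A: 44×113/184 = 27.0217
  Medium, Fertiliser B: 44×71/184 = 16.9783
  High, Fertiliser A: 68×113/184 = 41.7609
  High, Fertiliser B: 68×71/184 = 26.2391
Contributions (O − E)²/E:
  (34 − 44.2174)²/44.2174 = 2.3610
  (38 − 27.7826)²/27.7826 = 3.7576
  (37 − 27.0217)²/27.0217 = 3.6847
  (7 − 16.9783)²/16.9783 = 5.8643
  (42 − 41.7609)²/41.7609 = 0.0014
  (26 − 26.2391)²/26.2391 = 0.0022
χ² = 2.3610 + 3.7576 + 3.6847 + 5.8643 + 0.0014 + 0.0022 = 15.671

15.671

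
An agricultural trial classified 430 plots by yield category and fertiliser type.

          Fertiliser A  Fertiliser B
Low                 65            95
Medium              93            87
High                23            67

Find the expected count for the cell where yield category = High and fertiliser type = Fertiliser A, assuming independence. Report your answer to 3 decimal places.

Row total (High) = 90; column total (Fertiliser A) = 181; grand total N = 430.
Expected count = (row total × column total) / N = 90 × 181 / 430 = 37.884.

37.884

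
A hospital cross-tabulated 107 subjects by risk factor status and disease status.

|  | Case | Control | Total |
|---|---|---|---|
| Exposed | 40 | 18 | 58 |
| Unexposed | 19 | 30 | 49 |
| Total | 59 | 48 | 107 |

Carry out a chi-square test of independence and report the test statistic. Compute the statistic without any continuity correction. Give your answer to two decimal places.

9.79

Grand total N = 107.
Expected counts (row total × column total / N):
  Exposed, Case: 58×59/107 = 31.981
  Exposed, Control: 58×48/107 = 26.019
  Unexposed, Case: 49×59/107 = 27.019
  Unexposed, Control: 49×48/107 = 21.981
Contributions (O − E)²/E:
  (40 − 31.981)²/31.981 = 2.0107
  (18 − 26.019)²/26.019 = 2.4714
  (19 − 27.019)²/27.019 = 2.3800
  (30 − 21.981)²/21.981 = 2.9255
χ² = 2.0107 + 2.4714 + 2.3800 + 2.9255 = 9.79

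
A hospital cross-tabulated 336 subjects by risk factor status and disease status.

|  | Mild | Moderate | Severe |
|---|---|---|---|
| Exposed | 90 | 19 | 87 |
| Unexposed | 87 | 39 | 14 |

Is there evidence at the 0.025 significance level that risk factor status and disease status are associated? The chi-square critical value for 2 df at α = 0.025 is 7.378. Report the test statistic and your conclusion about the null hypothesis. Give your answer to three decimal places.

Row totals: 196, 140. Column totals: 177, 58, 101. Grand total N = 336.
Expected counts (row total × column total / N):
  Exposed, Mild: 196×177/336 = 103.2500
  Exposed, Moderate: 196×58/336 = 33.8333
  Exposed, Severe: 196×101/336 = 58.9167
  Unexposed, Mild: 140×177/336 = 73.7500
  Unexposed, Moderate: 140×58/336 = 24.1667
  Unexposed, Severe: 140×101/336 = 42.0833
Contributions (O − E)²/E:
  (90 − 103.2500)²/103.2500 = 1.7004
  (19 − 33.8333)²/33.8333 = 6.5033
  (87 − 58.9167)²/58.9167 = 13.3862
  (87 − 73.7500)²/73.7500 = 2.3805
  (39 − 24.1667)²/24.1667 = 9.1045
  (14 − 42.0833)²/42.0833 = 18.7407
χ² = 1.7004 + 6.5033 + 13.3862 + 2.3805 + 9.1045 + 18.7407 = 51.816
df = (2−1)(3−1) = 2. Since 51.816 > 7.378, reject the null hypothesis of independence at α = 0.025.

51.816; reject H₀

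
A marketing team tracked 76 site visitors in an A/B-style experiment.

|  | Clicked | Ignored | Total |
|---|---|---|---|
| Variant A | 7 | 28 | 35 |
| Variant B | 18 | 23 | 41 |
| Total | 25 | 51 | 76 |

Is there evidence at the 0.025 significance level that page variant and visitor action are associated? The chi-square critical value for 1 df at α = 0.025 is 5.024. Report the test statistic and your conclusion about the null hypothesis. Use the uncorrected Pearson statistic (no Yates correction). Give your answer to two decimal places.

4.89; fail to reject H₀

Grand total N = 76.
Expected counts (row total × column total / N):
  Variant A, Clicked: 35×25/76 = 11.513
  Variant A, Ignored: 35×51/76 = 23.487
  Variant B, Clicked: 41×25/76 = 13.487
  Variant B, Ignored: 41×51/76 = 27.513
Contributions (O − E)²/E:
  (7 − 11.513)²/11.513 = 1.7691
  (28 − 23.487)²/23.487 = 0.8672
  (18 − 13.487)²/13.487 = 1.5101
  (23 − 27.513)²/27.513 = 0.7403
χ² = 1.7691 + 0.8672 + 1.5101 + 0.7403 = 4.89
df = (2−1)(2−1) = 1. Since 4.89 < 5.024, fail to reject the null hypothesis of independence at α = 0.025.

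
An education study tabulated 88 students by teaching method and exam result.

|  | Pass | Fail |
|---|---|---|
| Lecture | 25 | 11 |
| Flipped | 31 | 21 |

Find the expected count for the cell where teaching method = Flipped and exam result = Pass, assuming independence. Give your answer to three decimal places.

Row total (Flipped) = 52; column total (Pass) = 56; grand total N = 88.
Expected count = (row total × column total) / N = 52 × 56 / 88 = 33.091.

33.091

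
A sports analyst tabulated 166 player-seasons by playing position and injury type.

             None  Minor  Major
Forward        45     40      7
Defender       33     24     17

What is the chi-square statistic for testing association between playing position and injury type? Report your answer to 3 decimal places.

8.157

Row totals: 92, 74. Column totals: 78, 64, 24. Grand total N = 166.
Expected counts (row total × column total / N):
  Forward, None: 92×78/166 = 43.2289
  Forward, Minor: 92×64/166 = 35.4699
  Forward, Major: 92×24/166 = 13.3012
  Defender, None: 74×78/166 = 34.7711
  Defender, Minor: 74×64/166 = 28.5301
  Defender, Major: 74×24/166 = 10.6988
Contributions (O − E)²/E:
  (45 − 43.2289)²/43.2289 = 0.0726
  (40 − 35.4699)²/35.4699 = 0.5786
  (7 − 13.3012)²/13.3012 = 2.9851
  (33 − 34.7711)²/34.7711 = 0.0902
  (24 − 28.5301)²/28.5301 = 0.7193
  (17 − 10.6988)²/10.6988 = 3.7112
χ² = 0.0726 + 0.5786 + 2.9851 + 0.0902 + 0.7193 + 3.7112 = 8.157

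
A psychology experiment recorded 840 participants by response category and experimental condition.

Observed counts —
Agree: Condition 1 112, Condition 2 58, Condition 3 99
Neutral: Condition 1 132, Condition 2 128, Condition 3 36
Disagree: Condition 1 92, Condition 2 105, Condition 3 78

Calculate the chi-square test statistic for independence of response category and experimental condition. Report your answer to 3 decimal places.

60.492

Row totals: 269, 296, 275. Column totals: 336, 291, 213. Grand total N = 840.
Expected counts (row total × column total / N):
  Agree, Condition 1: 269×336/840 = 107.6000
  Agree, Condition 2: 269×291/840 = 93.1893
  Agree, Condition 3: 269×213/840 = 68.2107
  Neutral, Condition 1: 296×336/840 = 118.4000
  Neutral, Condition 2: 296×291/840 = 102.5429
  Neutral, Condition 3: 296×213/840 = 75.0571
  Disagree, Condition 1: 275×336/840 = 110.0000
  Disagree, Condition 2: 275×291/840 = 95.2679
  Disagree, Condition 3: 275×213/840 = 69.7321
Contributions (O − E)²/E:
  (112 − 107.6000)²/107.6000 = 0.1799
  (58 − 93.1893)²/93.1893 = 13.2879
  (99 − 68.2107)²/68.2107 = 13.8978
  (132 − 118.4000)²/118.4000 = 1.5622
  (128 − 102.5429)²/102.5429 = 6.3199
  (36 − 75.0571)²/75.0571 = 20.3240
  (92 − 110.0000)²/110.0000 = 2.9455
  (105 − 95.2679)²/95.2679 = 0.9942
  (78 − 69.7321)²/69.7321 = 0.9803
χ² = 0.1799 + 13.2879 + 13.8978 + 1.5622 + 6.3199 + 20.3240 + 2.9455 + 0.9942 + 0.9803 = 60.492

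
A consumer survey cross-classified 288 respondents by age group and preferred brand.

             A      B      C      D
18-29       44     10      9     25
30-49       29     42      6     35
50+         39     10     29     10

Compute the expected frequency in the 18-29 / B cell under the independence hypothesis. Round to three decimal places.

18.944

Row total (18-29) = 88; column total (B) = 62; grand total N = 288.
Expected count = (row total × column total) / N = 88 × 62 / 288 = 18.944.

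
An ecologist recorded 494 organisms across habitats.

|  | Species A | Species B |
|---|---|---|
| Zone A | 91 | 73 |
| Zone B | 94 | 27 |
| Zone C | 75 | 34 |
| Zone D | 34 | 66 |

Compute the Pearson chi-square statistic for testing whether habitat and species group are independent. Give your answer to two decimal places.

48.61

Row totals: 164, 121, 109, 100. Column totals: 294, 200. Grand total N = 494.
Expected counts (row total × column total / N):
  Zone A, Species A: 164×294/494 = 97.603
  Zone A, Species B: 164×200/494 = 66.397
  Zone B, Species A: 121×294/494 = 72.012
  Zone B, Species B: 121×200/494 = 48.988
  Zone C, Species A: 109×294/494 = 64.870
  Zone C, Species B: 109×200/494 = 44.130
  Zone D, Species A: 100×294/494 = 59.514
  Zone D, Species B: 100×200/494 = 40.486
Contributions (O − E)²/E:
  (91 − 97.603)²/97.603 = 0.4467
  (73 − 66.397)²/66.397 = 0.6567
  (94 − 72.012)²/72.012 = 6.7138
  (27 − 48.988)²/48.988 = 9.8692
  (75 − 64.870)²/64.870 = 1.5819
  (34 − 44.130)²/44.130 = 2.3253
  (34 − 59.514)²/59.514 = 10.9380
  (66 − 40.486)²/40.486 = 16.0787
χ² = 0.4467 + 0.6567 + 6.7138 + 9.8692 + 1.5819 + 2.3253 + 10.9380 + 16.0787 = 48.61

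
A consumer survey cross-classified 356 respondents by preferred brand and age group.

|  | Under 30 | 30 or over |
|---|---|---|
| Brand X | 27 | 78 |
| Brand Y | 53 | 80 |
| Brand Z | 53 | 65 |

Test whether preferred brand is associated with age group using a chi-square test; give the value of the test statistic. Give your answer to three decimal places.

9.316

Row totals: 105, 133, 118. Column totals: 133, 223. Grand total N = 356.
Expected counts (row total × column total / N):
  Brand X, Under 30: 105×133/356 = 39.2275
  Brand X, 30 or over: 105×223/356 = 65.7725
  Brand Y, Under 30: 133×133/356 = 49.6882
  Brand Y, 30 or over: 133×223/356 = 83.3118
  Brand Z, Under 30: 118×133/356 = 44.0843
  Brand Z, 30 or over: 118×223/356 = 73.9157
Contributions (O − E)²/E:
  (27 − 39.2275)²/39.2275 = 3.8114
  (78 − 65.7725)²/65.7725 = 2.2732
  (53 − 49.6882)²/49.6882 = 0.2207
  (80 − 83.3118)²/83.3118 = 0.1317
  (53 − 44.0843)²/44.0843 = 1.8031
  (65 − 73.9157)²/73.9157 = 1.0754
χ² = 3.8114 + 2.2732 + 0.2207 + 0.1317 + 1.8031 + 1.0754 = 9.316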